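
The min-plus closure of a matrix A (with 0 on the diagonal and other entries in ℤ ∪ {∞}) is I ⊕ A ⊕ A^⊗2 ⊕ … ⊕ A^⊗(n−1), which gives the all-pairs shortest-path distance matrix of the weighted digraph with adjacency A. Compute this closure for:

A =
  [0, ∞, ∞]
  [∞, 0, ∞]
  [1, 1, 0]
Closure =
  [0, ∞, ∞]
  [∞, 0, ∞]
  [1, 1, 0]

This is the Floyd-Warshall all-pairs shortest-path computation. For each intermediate vertex k = 0, 1, …, 2, update dist[i][j] ← min(dist[i][j], dist[i][k] + dist[k][j]). The final matrix gives, for each (i, j), the minimum total weight of any directed path from i to j (possibly empty when i = j).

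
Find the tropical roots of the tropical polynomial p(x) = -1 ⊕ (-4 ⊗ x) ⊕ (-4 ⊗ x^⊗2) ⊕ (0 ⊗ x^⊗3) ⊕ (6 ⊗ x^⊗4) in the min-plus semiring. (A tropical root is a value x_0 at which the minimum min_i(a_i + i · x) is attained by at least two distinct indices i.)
Roots: {-6, -4, 0, 3}

Each tropical root is a break point of the lower envelope of the lines y = a_i + i · x (there are 5 lines, with slopes 0, 1, ..., 4). Only the lines that attain the minimum somewhere contribute to roots; other lines are dominated. Here the surviving (envelope) indices are i = 4, i = 3, i = 2, i = 1, i = 0.
Intersections between consecutive envelope lines give the roots: for adjacent envelope indices i < j the intersection is x = (a_i − a_j) / (j − i). Reading off the sorted break points: {-6, -4, 0, 3}.
Verification: at each break x_0, at least two indices attain the minimum of min_i(a_i + i · x_0).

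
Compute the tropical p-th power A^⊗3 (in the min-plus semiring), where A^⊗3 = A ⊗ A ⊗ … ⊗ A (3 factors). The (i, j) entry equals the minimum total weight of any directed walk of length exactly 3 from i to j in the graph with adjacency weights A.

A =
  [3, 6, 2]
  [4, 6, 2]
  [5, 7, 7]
A^⊗3 =
  [9, 12, 8]
  [10, 13, 9]
  [11, 14, 10]

Each entry (A^⊗3)_ij equals the minimum over all length-3 walks i = v_0 → v_1 → … → v_3 = j of Σ_t A[v_t][v_{t+1}]. For example, for (i, j) = (0, 2) we minimise over 9 possible intermediate vertex sequences; the minimum is 8, attained along the walk 0 → 0 → 0 → 2.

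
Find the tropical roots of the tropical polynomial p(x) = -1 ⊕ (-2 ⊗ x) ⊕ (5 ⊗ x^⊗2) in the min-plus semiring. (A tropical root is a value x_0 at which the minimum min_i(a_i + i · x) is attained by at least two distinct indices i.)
Roots: {-7, 1}

Each tropical root is a break point of the lower envelope of the lines y = a_i + i · x (there are 3 lines, with slopes 0, 1, ..., 2). Only the lines that attain the minimum somewhere contribute to roots; other lines are dominated. Here the surviving (envelope) indices are i = 2, i = 1, i = 0.
Intersections between consecutive envelope lines give the roots: for adjacent envelope indices i < j the intersection is x = (a_i − a_j) / (j − i). Reading off the sorted break points: {-7, 1}.
Verification: at each break x_0, at least two indices attain the minimum of min_i(a_i + i · x_0).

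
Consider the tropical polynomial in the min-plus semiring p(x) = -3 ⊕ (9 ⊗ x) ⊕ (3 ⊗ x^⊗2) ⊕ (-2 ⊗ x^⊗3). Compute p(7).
p(7) = -3

A tropical monomial a ⊗ x^⊗i evaluates to a + i · x. Evaluating each term at x = 7:
  Term 0 contributes -3 + 0 · 7 = -3
  Term 1 contributes 9 + 1 · 7 = 16
  Term 2 contributes 3 + 2 · 7 = 17
  Term 3 contributes -2 + 3 · 7 = 19
p(7) = ⊕ of these = min[-3, 16, 17, 19] = -3.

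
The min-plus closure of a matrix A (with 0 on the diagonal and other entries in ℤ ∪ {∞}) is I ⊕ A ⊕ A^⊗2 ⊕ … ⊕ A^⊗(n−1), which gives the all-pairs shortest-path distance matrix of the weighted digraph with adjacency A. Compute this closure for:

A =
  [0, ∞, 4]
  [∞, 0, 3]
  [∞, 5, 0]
Closure =
  [0, 9, 4]
  [∞, 0, 3]
  [∞, 5, 0]

This is the Floyd-Warshall all-pairs shortest-path computation. For each intermediate vertex k = 0, 1, …, 2, update dist[i][j] ← min(dist[i][j], dist[i][k] + dist[k][j]). The final matrix gives, for each (i, j), the minimum total weight of any directed path from i to j (possibly empty when i = j).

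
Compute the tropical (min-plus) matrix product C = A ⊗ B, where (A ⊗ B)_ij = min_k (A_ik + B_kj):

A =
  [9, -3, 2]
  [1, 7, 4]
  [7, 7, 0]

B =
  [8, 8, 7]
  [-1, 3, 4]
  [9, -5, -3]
A ⊗ B =
  [-4, -3, -1]
  [6, -1, 1]
  [6, -5, -3]

Apply the min-plus product entry-by-entry:
  C[0][0] = min over k of (A[0][0] + B[0][0] = 9 + 8 = 17, A[0][1] + B[1][0] = -3 + -1 = -4, A[0][2] + B[2][0] = 2 + 9 = 11) = -4 (attained at k = 1)
  C[0][1] = min over k of (A[0][0] + B[0][1] = 9 + 8 = 17, A[0][1] + B[1][1] = -3 + 3 = 0, A[0][2] + B[2][1] = 2 + -5 = -3) = -3 (attained at k = 2)
  C[0][2] = min over k of (A[0][0] + B[0][2] = 9 + 7 = 16, A[0][1] + B[1][2] = -3 + 4 = 1, A[0][2] + B[2][2] = 2 + -3 = -1) = -1 (attained at k = 2)
  C[1][0] = min over k of (A[1][0] + B[0][0] = 1 + 8 = 9, A[1][1] + B[1][0] = 7 + -1 = 6, A[1][2] + B[2][0] = 4 + 9 = 13) = 6 (attained at k = 1)
  C[1][1] = min over k of (A[1][0] + B[0][1] = 1 + 8 = 9, A[1][1] + B[1][1] = 7 + 3 = 10, A[1][2] + B[2][1] = 4 + -5 = -1) = -1 (attained at k = 2)
  C[1][2] = min over k of (A[1][0] + B[0][2] = 1 + 7 = 8, A[1][1] + B[1][2] = 7 + 4 = 11, A[1][2] + B[2][2] = 4 + -3 = 1) = 1 (attained at k = 2)
  C[2][0] = min over k of (A[2][0] + B[0][0] = 7 + 8 = 15, A[2][1] + B[1][0] = 7 + -1 = 6, A[2][2] + B[2][0] = 0 + 9 = 9) = 6 (attained at k = 1)
  C[2][1] = min over k of (A[2][0] + B[0][1] = 7 + 8 = 15, A[2][1] + B[1][1] = 7 + 3 = 10, A[2][2] + B[2][1] = 0 + -5 = -5) = -5 (attained at k = 2)
  C[2][2] = min over k of (A[2][0] + B[0][2] = 7 + 7 = 14, A[2][1] + B[1][2] = 7 + 4 = 11, A[2][2] + B[2][2] = 0 + -3 = -3) = -3 (attained at k = 2)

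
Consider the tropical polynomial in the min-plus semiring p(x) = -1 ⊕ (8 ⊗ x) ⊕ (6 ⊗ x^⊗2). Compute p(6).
p(6) = -1

A tropical monomial a ⊗ x^⊗i evaluates to a + i · x. Evaluating each term at x = 6:
  Term 0 contributes -1 + 0 · 6 = -1
  Term 1 contributes 8 + 1 · 6 = 14
  Term 2 contributes 6 + 2 · 6 = 18
p(6) = ⊕ of these = min[-1, 14, 18] = -1.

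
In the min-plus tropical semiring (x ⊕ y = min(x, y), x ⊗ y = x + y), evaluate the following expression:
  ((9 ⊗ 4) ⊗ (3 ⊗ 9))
((9 ⊗ 4) ⊗ (3 ⊗ 9)) = 25

Expand innermost to outermost. Recall ⊕ takes the minimum of its arguments and ⊗ takes their sum. Working out the expression ((9 ⊗ 4) ⊗ (3 ⊗ 9)) gives 25.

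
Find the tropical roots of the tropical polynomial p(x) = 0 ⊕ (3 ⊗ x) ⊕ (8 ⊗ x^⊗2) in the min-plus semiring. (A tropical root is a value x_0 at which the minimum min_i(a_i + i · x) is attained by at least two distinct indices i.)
Roots: {-5, -3}

Each tropical root is a break point of the lower envelope of the lines y = a_i + i · x (there are 3 lines, with slopes 0, 1, ..., 2). Only the lines that attain the minimum somewhere contribute to roots; other lines are dominated. Here the surviving (envelope) indices are i = 2, i = 1, i = 0.
Intersections between consecutive envelope lines give the roots: for adjacent envelope indices i < j the intersection is x = (a_i − a_j) / (j − i). Reading off the sorted break points: {-5, -3}.
Verification: at each break x_0, at least two indices attain the minimum of min_i(a_i + i · x_0).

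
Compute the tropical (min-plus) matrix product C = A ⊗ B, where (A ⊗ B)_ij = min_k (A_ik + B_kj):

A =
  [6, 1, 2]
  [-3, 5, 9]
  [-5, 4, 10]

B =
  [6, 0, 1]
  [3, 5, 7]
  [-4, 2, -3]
A ⊗ B =
  [-2, 4, -1]
  [3, -3, -2]
  [1, -5, -4]

Apply the min-plus product entry-by-entry:
  C[0][0] = min over k of (A[0][0] + B[0][0] = 6 + 6 = 12, A[0][1] + B[1][0] = 1 + 3 = 4, A[0][2] + B[2][0] = 2 + -4 = -2) = -2 (attained at k = 2)
  C[0][1] = min over k of (A[0][0] + B[0][1] = 6 + 0 = 6, A[0][1] + B[1][1] = 1 + 5 = 6, A[0][2] + B[2][1] = 2 + 2 = 4) = 4 (attained at k = 2)
  C[0][2] = min over k of (A[0][0] + B[0][2] = 6 + 1 = 7, A[0][1] + B[1][2] = 1 + 7 = 8, A[0][2] + B[2][2] = 2 + -3 = -1) = -1 (attained at k = 2)
  C[1][0] = min over k of (A[1][0] + B[0][0] = -3 + 6 = 3, A[1][1] + B[1][0] = 5 + 3 = 8, A[1][2] + B[2][0] = 9 + -4 = 5) = 3 (attained at k = 0)
  C[1][1] = min over k of (A[1][0] + B[0][1] = -3 + 0 = -3, A[1][1] + B[1][1] = 5 + 5 = 10, A[1][2] + B[2][1] = 9 + 2 = 11) = -3 (attained at k = 0)
  C[1][2] = min over k of (A[1][0] + B[0][2] = -3 + 1 = -2, A[1][1] + B[1][2] = 5 + 7 = 12, A[1][2] + B[2][2] = 9 + -3 = 6) = -2 (attained at k = 0)
  C[2][0] = min over k of (A[2][0] + B[0][0] = -5 + 6 = 1, A[2][1] + B[1][0] = 4 + 3 = 7, A[2][2] + B[2][0] = 10 + -4 = 6) = 1 (attained at k = 0)
  C[2][1] = min over k of (A[2][0] + B[0][1] = -5 + 0 = -5, A[2][1] + B[1][1] = 4 + 5 = 9, A[2][2] + B[2][1] = 10 + 2 = 12) = -5 (attained at k = 0)
  C[2][2] = min over k of (A[2][0] + B[0][2] = -5 + 1 = -4, A[2][1] + B[1][2] = 4 + 7 = 11, A[2][2] + B[2][2] = 10 + -3 = 7) = -4 (attained at k = 0)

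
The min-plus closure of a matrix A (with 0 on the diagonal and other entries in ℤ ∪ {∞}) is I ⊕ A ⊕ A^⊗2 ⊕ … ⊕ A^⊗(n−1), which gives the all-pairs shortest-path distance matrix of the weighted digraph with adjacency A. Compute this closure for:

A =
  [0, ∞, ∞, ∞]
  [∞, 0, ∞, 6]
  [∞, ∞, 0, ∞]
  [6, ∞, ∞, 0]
Closure =
  [0, ∞, ∞, ∞]
  [12, 0, ∞, 6]
  [∞, ∞, 0, ∞]
  [6, ∞, ∞, 0]

This is the Floyd-Warshall all-pairs shortest-path computation. For each intermediate vertex k = 0, 1, …, 3, update dist[i][j] ← min(dist[i][j], dist[i][k] + dist[k][j]). The final matrix gives, for each (i, j), the minimum total weight of any directed path from i to j (possibly empty when i = j).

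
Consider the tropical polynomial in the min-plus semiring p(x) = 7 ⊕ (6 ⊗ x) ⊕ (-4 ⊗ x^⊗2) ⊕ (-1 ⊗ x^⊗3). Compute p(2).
p(2) = 0

A tropical monomial a ⊗ x^⊗i evaluates to a + i · x. Evaluating each term at x = 2:
  Term 0 contributes 7 + 0 · 2 = 7
  Term 1 contributes 6 + 1 · 2 = 8
  Term 2 contributes -4 + 2 · 2 = 0
  Term 3 contributes -1 + 3 · 2 = 5
p(2) = ⊕ of these = min[7, 8, 0, 5] = 0.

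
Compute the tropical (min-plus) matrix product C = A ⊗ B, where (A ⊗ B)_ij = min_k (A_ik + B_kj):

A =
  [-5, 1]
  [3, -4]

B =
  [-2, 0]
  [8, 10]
A ⊗ B =
  [-7, -5]
  [1, 3]

Apply the min-plus product entry-by-entry:
  C[0][0] = min over k of (A[0][0] + B[0][0] = -5 + -2 = -7, A[0][1] + B[1][0] = 1 + 8 = 9) = -7 (attained at k = 0)
  C[0][1] = min over k of (A[0][0] + B[0][1] = -5 + 0 = -5, A[0][1] + B[1][1] = 1 + 10 = 11) = -5 (attained at k = 0)
  C[1][0] = min over k of (A[1][0] + B[0][0] = 3 + -2 = 1, A[1][1] + B[1][0] = -4 + 8 = 4) = 1 (attained at k = 0)
  C[1][1] = min over k of (A[1][0] + B[0][1] = 3 + 0 = 3, A[1][1] + B[1][1] = -4 + 10 = 6) = 3 (attained at k = 0)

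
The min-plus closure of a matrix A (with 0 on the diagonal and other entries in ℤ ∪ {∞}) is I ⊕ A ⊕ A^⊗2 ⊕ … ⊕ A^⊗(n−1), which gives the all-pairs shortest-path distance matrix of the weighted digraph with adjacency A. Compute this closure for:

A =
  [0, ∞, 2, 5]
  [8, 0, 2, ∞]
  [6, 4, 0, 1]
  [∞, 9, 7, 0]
Closure =
  [0, 6, 2, 3]
  [8, 0, 2, 3]
  [6, 4, 0, 1]
  [13, 9, 7, 0]

This is the Floyd-Warshall all-pairs shortest-path computation. For each intermediate vertex k = 0, 1, …, 3, update dist[i][j] ← min(dist[i][j], dist[i][k] + dist[k][j]). The final matrix gives, for each (i, j), the minimum total weight of any directed path from i to j (possibly empty when i = j).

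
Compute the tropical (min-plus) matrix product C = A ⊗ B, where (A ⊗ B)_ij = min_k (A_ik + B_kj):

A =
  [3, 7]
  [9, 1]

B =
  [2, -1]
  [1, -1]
A ⊗ B =
  [5, 2]
  [2, 0]

Apply the min-plus product entry-by-entry:
  C[0][0] = min over k of (A[0][0] + B[0][0] = 3 + 2 = 5, A[0][1] + B[1][0] = 7 + 1 = 8) = 5 (attained at k = 0)
  C[0][1] = min over k of (A[0][0] + B[0][1] = 3 + -1 = 2, A[0][1] + B[1][1] = 7 + -1 = 6) = 2 (attained at k = 0)
  C[1][0] = min over k of (A[1][0] + B[0][0] = 9 + 2 = 11, A[1][1] + B[1][0] = 1 + 1 = 2) = 2 (attained at k = 1)
  C[1][1] = min over k of (A[1][0] + B[0][1] = 9 + -1 = 8, A[1][1] + B[1][1] = 1 + -1 = 0) = 0 (attained at k = 1)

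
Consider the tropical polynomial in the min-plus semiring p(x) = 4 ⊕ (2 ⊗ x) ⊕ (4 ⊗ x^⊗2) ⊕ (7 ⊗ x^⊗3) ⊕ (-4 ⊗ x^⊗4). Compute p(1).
p(1) = 0

A tropical monomial a ⊗ x^⊗i evaluates to a + i · x. Evaluating each term at x = 1:
  Term 0 contributes 4 + 0 · 1 = 4
  Term 1 contributes 2 + 1 · 1 = 3
  Term 2 contributes 4 + 2 · 1 = 6
  Term 3 contributes 7 + 3 · 1 = 10
  Term 4 contributes -4 + 4 · 1 = 0
p(1) = ⊕ of these = min[4, 3, 6, 10, 0] = 0.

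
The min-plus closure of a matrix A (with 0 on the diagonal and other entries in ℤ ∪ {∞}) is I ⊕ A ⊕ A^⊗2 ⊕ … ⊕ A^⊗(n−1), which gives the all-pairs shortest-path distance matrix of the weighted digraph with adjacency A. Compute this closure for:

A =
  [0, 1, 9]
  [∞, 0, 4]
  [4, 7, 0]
Closure =
  [0, 1, 5]
  [8, 0, 4]
  [4, 5, 0]

This is the Floyd-Warshall all-pairs shortest-path computation. For each intermediate vertex k = 0, 1, …, 2, update dist[i][j] ← min(dist[i][j], dist[i][k] + dist[k][j]). The final matrix gives, for each (i, j), the minimum total weight of any directed path from i to j (possibly empty when i = j).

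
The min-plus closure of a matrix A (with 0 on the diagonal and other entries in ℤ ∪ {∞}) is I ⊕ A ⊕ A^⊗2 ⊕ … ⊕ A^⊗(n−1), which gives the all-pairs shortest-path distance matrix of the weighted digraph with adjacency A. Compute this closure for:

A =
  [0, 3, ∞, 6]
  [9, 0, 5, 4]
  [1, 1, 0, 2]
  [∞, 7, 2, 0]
Closure =
  [0, 3, 8, 6]
  [6, 0, 5, 4]
  [1, 1, 0, 2]
  [3, 3, 2, 0]

This is the Floyd-Warshall all-pairs shortest-path computation. For each intermediate vertex k = 0, 1, …, 3, update dist[i][j] ← min(dist[i][j], dist[i][k] + dist[k][j]). The final matrix gives, for each (i, j), the minimum total weight of any directed path from i to j (possibly empty when i = j).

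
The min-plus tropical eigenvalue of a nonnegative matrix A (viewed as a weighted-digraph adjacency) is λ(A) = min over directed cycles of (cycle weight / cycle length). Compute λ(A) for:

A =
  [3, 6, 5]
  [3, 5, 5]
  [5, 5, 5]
λ(A) = 3

Enumerate directed cycles and compute their means (weight / length). Sample:
  cycle 0 → 0: weight = 3, length = 1, mean = 3/1 ≈ 3.000
  cycle 1 → 1: weight = 5, length = 1, mean = 5/1 ≈ 5.000
  cycle 2 → 2: weight = 5, length = 1, mean = 5/1 ≈ 5.000
  cycle 0 → 1 → 0: weight = 9, length = 2, mean = 9/2 ≈ 4.500
  cycle 0 → 2 → 0: weight = 10, length = 2, mean = 10/2 ≈ 5.000
  cycle 1 → 0 → 1: weight = 9, length = 2, mean = 9/2 ≈ 4.500
Minimum mean = 3.000, attained e.g. along the cycle 0 → 0 with weight 3 and length 1. So λ(A) = 3/1 = 3.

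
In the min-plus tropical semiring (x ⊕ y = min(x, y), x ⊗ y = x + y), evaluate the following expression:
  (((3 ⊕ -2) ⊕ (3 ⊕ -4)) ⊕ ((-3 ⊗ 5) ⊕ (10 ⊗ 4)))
(((3 ⊕ -2) ⊕ (3 ⊕ -4)) ⊕ ((-3 ⊗ 5) ⊕ (10 ⊗ 4))) = -4

Expand innermost to outermost. Recall ⊕ takes the minimum of its arguments and ⊗ takes their sum. Working out the expression (((3 ⊕ -2) ⊕ (3 ⊕ -4)) ⊕ ((-3 ⊗ 5) ⊕ (10 ⊗ 4))) gives -4.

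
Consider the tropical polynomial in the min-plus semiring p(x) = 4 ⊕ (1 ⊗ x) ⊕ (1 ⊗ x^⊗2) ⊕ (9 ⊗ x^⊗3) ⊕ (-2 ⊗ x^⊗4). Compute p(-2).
p(-2) = -10

A tropical monomial a ⊗ x^⊗i evaluates to a + i · x. Evaluating each term at x = -2:
  Term 0 contributes 4 + 0 · -2 = 4
  Term 1 contributes 1 + 1 · -2 = -1
  Term 2 contributes 1 + 2 · -2 = -3
  Term 3 contributes 9 + 3 · -2 = 3
  Term 4 contributes -2 + 4 · -2 = -10
p(-2) = ⊕ of these = min[4, -1, -3, 3, -10] = -10.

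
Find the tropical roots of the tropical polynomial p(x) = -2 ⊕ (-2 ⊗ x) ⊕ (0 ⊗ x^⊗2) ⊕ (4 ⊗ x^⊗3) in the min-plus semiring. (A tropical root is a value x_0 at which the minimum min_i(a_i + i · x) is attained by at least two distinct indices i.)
Roots: {-4, -2, 0}

Each tropical root is a break point of the lower envelope of the lines y = a_i + i · x (there are 4 lines, with slopes 0, 1, ..., 3). Only the lines that attain the minimum somewhere contribute to roots; other lines are dominated. Here the surviving (envelope) indices are i = 3, i = 2, i = 1, i = 0.
Intersections between consecutive envelope lines give the roots: for adjacent envelope indices i < j the intersection is x = (a_i − a_j) / (j − i). Reading off the sorted break points: {-4, -2, 0}.
Verification: at each break x_0, at least two indices attain the minimum of min_i(a_i + i · x_0).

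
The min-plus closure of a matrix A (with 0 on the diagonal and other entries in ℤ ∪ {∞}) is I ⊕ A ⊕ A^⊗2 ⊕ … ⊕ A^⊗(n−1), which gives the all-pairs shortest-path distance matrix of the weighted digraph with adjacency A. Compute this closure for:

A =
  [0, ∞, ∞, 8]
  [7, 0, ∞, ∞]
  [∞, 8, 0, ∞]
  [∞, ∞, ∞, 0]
Closure =
  [0, ∞, ∞, 8]
  [7, 0, ∞, 15]
  [15, 8, 0, 23]
  [∞, ∞, ∞, 0]

This is the Floyd-Warshall all-pairs shortest-path computation. For each intermediate vertex k = 0, 1, …, 3, update dist[i][j] ← min(dist[i][j], dist[i][k] + dist[k][j]). The final matrix gives, for each (i, j), the minimum total weight of any directed path from i to j (possibly empty when i = j).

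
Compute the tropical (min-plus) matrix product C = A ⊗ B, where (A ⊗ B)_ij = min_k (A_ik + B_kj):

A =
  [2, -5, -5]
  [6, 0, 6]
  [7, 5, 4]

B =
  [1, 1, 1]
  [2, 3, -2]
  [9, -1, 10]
A ⊗ B =
  [-3, -6, -7]
  [2, 3, -2]
  [7, 3, 3]

Apply the min-plus product entry-by-entry:
  C[0][0] = min over k of (A[0][0] + B[0][0] = 2 + 1 = 3, A[0][1] + B[1][0] = -5 + 2 = -3, A[0][2] + B[2][0] = -5 + 9 = 4) = -3 (attained at k = 1)
  C[0][1] = min over k of (A[0][0] + B[0][1] = 2 + 1 = 3, A[0][1] + B[1][1] = -5 + 3 = -2, A[0][2] + B[2][1] = -5 + -1 = -6) = -6 (attained at k = 2)
  C[0][2] = min over k of (A[0][0] + B[0][2] = 2 + 1 = 3, A[0][1] + B[1][2] = -5 + -2 = -7, A[0][2] + B[2][2] = -5 + 10 = 5) = -7 (attained at k = 1)
  C[1][0] = min over k of (A[1][0] + B[0][0] = 6 + 1 = 7, A[1][1] + B[1][0] = 0 + 2 = 2, A[1][2] + B[2][0] = 6 + 9 = 15) = 2 (attained at k = 1)
  C[1][1] = min over k of (A[1][0] + B[0][1] = 6 + 1 = 7, A[1][1] + B[1][1] = 0 + 3 = 3, A[1][2] + B[2][1] = 6 + -1 = 5) = 3 (attained at k = 1)
  C[1][2] = min over k of (A[1][0] + B[0][2] = 6 + 1 = 7, A[1][1] + B[1][2] = 0 + -2 = -2, A[1][2] + B[2][2] = 6 + 10 = 16) = -2 (attained at k = 1)
  C[2][0] = min over k of (A[2][0] + B[0][0] = 7 + 1 = 8, A[2][1] + B[1][0] = 5 + 2 = 7, A[2][2] + B[2][0] = 4 + 9 = 13) = 7 (attained at k = 1)
  C[2][1] = min over k of (A[2][0] + B[0][1] = 7 + 1 = 8, A[2][1] + B[1][1] = 5 + 3 = 8, A[2][2] + B[2][1] = 4 + -1 = 3) = 3 (attained at k = 2)
  C[2][2] = min over k of (A[2][0] + B[0][2] = 7 + 1 = 8, A[2][1] + B[1][2] = 5 + -2 = 3, A[2][2] + B[2][2] = 4 + 10 = 14) = 3 (attained at k = 1)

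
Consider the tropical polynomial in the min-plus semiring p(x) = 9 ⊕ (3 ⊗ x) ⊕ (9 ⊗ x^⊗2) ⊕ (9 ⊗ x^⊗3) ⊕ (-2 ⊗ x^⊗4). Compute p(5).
p(5) = 8

A tropical monomial a ⊗ x^⊗i evaluates to a + i · x. Evaluating each term at x = 5:
  Term 0 contributes 9 + 0 · 5 = 9
  Term 1 contributes 3 + 1 · 5 = 8
  Term 2 contributes 9 + 2 · 5 = 19
  Term 3 contributes 9 + 3 · 5 = 24
  Term 4 contributes -2 + 4 · 5 = 18
p(5) = ⊕ of these = min[9, 8, 19, 24, 18] = 8.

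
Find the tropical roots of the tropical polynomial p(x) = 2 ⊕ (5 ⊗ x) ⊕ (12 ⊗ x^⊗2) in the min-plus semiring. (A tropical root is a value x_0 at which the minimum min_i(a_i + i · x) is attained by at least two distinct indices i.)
Roots: {-7, -3}

Each tropical root is a break point of the lower envelope of the lines y = a_i + i · x (there are 3 lines, with slopes 0, 1, ..., 2). Only the lines that attain the minimum somewhere contribute to roots; other lines are dominated. Here the surviving (envelope) indices are i = 2, i = 1, i = 0.
Intersections between consecutive envelope lines give the roots: for adjacent envelope indices i < j the intersection is x = (a_i − a_j) / (j − i). Reading off the sorted break points: {-7, -3}.
Verification: at each break x_0, at least two indices attain the minimum of min_i(a_i + i · x_0).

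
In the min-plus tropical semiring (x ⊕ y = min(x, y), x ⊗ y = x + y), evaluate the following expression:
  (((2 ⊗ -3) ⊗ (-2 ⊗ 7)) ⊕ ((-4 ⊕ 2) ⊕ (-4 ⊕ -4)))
(((2 ⊗ -3) ⊗ (-2 ⊗ 7)) ⊕ ((-4 ⊕ 2) ⊕ (-4 ⊕ -4))) = -4

Expand innermost to outermost. Recall ⊕ takes the minimum of its arguments and ⊗ takes their sum. Working out the expression (((2 ⊗ -3) ⊗ (-2 ⊗ 7)) ⊕ ((-4 ⊕ 2) ⊕ (-4 ⊕ -4))) gives -4.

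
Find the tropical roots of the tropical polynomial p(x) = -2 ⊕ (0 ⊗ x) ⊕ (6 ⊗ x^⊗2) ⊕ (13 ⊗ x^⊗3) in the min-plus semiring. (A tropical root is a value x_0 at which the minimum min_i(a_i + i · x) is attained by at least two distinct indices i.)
Roots: {-7, -6, -2}

Each tropical root is a break point of the lower envelope of the lines y = a_i + i · x (there are 4 lines, with slopes 0, 1, ..., 3). Only the lines that attain the minimum somewhere contribute to roots; other lines are dominated. Here the surviving (envelope) indices are i = 3, i = 2, i = 1, i = 0.
Intersections between consecutive envelope lines give the roots: for adjacent envelope indices i < j the intersection is x = (a_i − a_j) / (j − i). Reading off the sorted break points: {-7, -6, -2}.
Verification: at each break x_0, at least two indices attain the minimum of min_i(a_i + i · x_0).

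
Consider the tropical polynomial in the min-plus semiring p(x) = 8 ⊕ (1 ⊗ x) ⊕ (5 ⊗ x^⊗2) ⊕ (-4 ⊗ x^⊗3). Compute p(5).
p(5) = 6

A tropical monomial a ⊗ x^⊗i evaluates to a + i · x. Evaluating each term at x = 5:
  Term 0 contributes 8 + 0 · 5 = 8
  Term 1 contributes 1 + 1 · 5 = 6
  Term 2 contributes 5 + 2 · 5 = 15
  Term 3 contributes -4 + 3 · 5 = 11
p(5) = ⊕ of these = min[8, 6, 15, 11] = 6.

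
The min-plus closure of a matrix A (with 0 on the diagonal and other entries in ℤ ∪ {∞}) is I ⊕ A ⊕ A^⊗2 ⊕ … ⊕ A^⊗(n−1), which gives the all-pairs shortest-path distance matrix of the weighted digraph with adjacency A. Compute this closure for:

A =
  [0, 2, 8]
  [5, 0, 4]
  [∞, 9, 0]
Closure =
  [0, 2, 6]
  [5, 0, 4]
  [14, 9, 0]

This is the Floyd-Warshall all-pairs shortest-path computation. For each intermediate vertex k = 0, 1, …, 2, update dist[i][j] ← min(dist[i][j], dist[i][k] + dist[k][j]). The final matrix gives, for each (i, j), the minimum total weight of any directed path from i to j (possibly empty when i = j).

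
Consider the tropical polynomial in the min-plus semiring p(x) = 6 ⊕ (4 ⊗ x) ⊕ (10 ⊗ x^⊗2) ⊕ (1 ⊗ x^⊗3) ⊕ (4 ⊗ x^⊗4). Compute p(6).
p(6) = 6

A tropical monomial a ⊗ x^⊗i evaluates to a + i · x. Evaluating each term at x = 6:
  Term 0 contributes 6 + 0 · 6 = 6
  Term 1 contributes 4 + 1 · 6 = 10
  Term 2 contributes 10 + 2 · 6 = 22
  Term 3 contributes 1 + 3 · 6 = 19
  Term 4 contributes 4 + 4 · 6 = 28
p(6) = ⊕ of these = min[6, 10, 22, 19, 28] = 6.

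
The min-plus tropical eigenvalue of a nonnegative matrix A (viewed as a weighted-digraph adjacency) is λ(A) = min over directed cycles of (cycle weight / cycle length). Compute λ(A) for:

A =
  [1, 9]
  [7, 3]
λ(A) = 1

Enumerate directed cycles and compute their means (weight / length). Sample:
  cycle 0 → 0: weight = 1, length = 1, mean = 1/1 ≈ 1.000
  cycle 1 → 1: weight = 3, length = 1, mean = 3/1 ≈ 3.000
  cycle 0 → 1 → 0: weight = 16, length = 2, mean = 16/2 ≈ 8.000
  cycle 1 → 0 → 1: weight = 16, length = 2, mean = 16/2 ≈ 8.000
Minimum mean = 1.000, attained e.g. along the cycle 0 → 0 with weight 1 and length 1. So λ(A) = 1/1 = 1.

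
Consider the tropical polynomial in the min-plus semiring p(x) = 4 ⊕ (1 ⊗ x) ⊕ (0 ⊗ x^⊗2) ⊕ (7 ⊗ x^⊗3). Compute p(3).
p(3) = 4

A tropical monomial a ⊗ x^⊗i evaluates to a + i · x. Evaluating each term at x = 3:
  Term 0 contributes 4 + 0 · 3 = 4
  Term 1 contributes 1 + 1 · 3 = 4
  Term 2 contributes 0 + 2 · 3 = 6
  Term 3 contributes 7 + 3 · 3 = 16
p(3) = ⊕ of these = min[4, 4, 6, 16] = 4.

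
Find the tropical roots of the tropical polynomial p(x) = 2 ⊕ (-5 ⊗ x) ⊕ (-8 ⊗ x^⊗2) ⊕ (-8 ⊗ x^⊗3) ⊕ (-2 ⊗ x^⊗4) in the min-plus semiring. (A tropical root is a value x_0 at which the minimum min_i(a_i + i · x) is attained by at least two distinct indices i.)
Roots: {-6, 0, 3, 7}

Each tropical root is a break point of the lower envelope of the lines y = a_i + i · x (there are 5 lines, with slopes 0, 1, ..., 4). Only the lines that attain the minimum somewhere contribute to roots; other lines are dominated. Here the surviving (envelope) indices are i = 4, i = 3, i = 2, i = 1, i = 0.
Intersections between consecutive envelope lines give the roots: for adjacent envelope indices i < j the intersection is x = (a_i − a_j) / (j − i). Reading off the sorted break points: {-6, 0, 3, 7}.
Verification: at each break x_0, at least two indices attain the minimum of min_i(a_i + i · x_0).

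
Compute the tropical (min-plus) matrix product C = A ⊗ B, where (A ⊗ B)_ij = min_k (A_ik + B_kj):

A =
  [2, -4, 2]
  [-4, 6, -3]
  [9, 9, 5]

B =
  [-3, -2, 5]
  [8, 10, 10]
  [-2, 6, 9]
A ⊗ B =
  [-1, 0, 6]
  [-7, -6, 1]
  [3, 7, 14]

Apply the min-plus product entry-by-entry:
  C[0][0] = min over k of (A[0][0] + B[0][0] = 2 + -3 = -1, A[0][1] + B[1][0] = -4 + 8 = 4, A[0][2] + B[2][0] = 2 + -2 = 0) = -1 (attained at k = 0)
  C[0][1] = min over k of (A[0][0] + B[0][1] = 2 + -2 = 0, A[0][1] + B[1][1] = -4 + 10 = 6, A[0][2] + B[2][1] = 2 + 6 = 8) = 0 (attained at k = 0)
  C[0][2] = min over k of (A[0][0] + B[0][2] = 2 + 5 = 7, A[0][1] + B[1][2] = -4 + 10 = 6, A[0][2] + B[2][2] = 2 + 9 = 11) = 6 (attained at k = 1)
  C[1][0] = min over k of (A[1][0] + B[0][0] = -4 + -3 = -7, A[1][1] + B[1][0] = 6 + 8 = 14, A[1][2] + B[2][0] = -3 + -2 = -5) = -7 (attained at k = 0)
  C[1][1] = min over k of (A[1][0] + B[0][1] = -4 + -2 = -6, A[1][1] + B[1][1] = 6 + 10 = 16, A[1][2] + B[2][1] = -3 + 6 = 3) = -6 (attained at k = 0)
  C[1][2] = min over k of (A[1][0] + B[0][2] = -4 + 5 = 1, A[1][1] + B[1][2] = 6 + 10 = 16, A[1][2] + B[2][2] = -3 + 9 = 6) = 1 (attained at k = 0)
  C[2][0] = min over k of (A[2][0] + B[0][0] = 9 + -3 = 6, A[2][1] + B[1][0] = 9 + 8 = 17, A[2][2] + B[2][0] = 5 + -2 = 3) = 3 (attained at k = 2)
  C[2][1] = min over k of (A[2][0] + B[0][1] = 9 + -2 = 7, A[2][1] + B[1][1] = 9 + 10 = 19, A[2][2] + B[2][1] = 5 + 6 = 11) = 7 (attained at k = 0)
  C[2][2] = min over k of (A[2][0] + B[0][2] = 9 + 5 = 14, A[2][1] + B[1][2] = 9 + 10 = 19, A[2][2] + B[2][2] = 5 + 9 = 14) = 14 (attained at k = 0)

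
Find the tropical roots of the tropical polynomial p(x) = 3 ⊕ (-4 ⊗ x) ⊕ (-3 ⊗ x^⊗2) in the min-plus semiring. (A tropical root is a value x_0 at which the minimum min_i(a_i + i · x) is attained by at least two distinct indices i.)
Roots: {-1, 7}

Each tropical root is a break point of the lower envelope of the lines y = a_i + i · x (there are 3 lines, with slopes 0, 1, ..., 2). Only the lines that attain the minimum somewhere contribute to roots; other lines are dominated. Here the surviving (envelope) indices are i = 2, i = 1, i = 0.
Intersections between consecutive envelope lines give the roots: for adjacent envelope indices i < j the intersection is x = (a_i − a_j) / (j − i). Reading off the sorted break points: {-1, 7}.
Verification: at each break x_0, at least two indices attain the minimum of min_i(a_i + i · x_0).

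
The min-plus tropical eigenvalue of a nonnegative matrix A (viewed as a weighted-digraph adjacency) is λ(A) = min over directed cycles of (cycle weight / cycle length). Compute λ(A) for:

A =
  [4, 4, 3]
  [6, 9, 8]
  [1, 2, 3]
λ(A) = 2

Enumerate directed cycles and compute their means (weight / length). Sample:
  cycle 0 → 0: weight = 4, length = 1, mean = 4/1 ≈ 4.000
  cycle 1 → 1: weight = 9, length = 1, mean = 9/1 ≈ 9.000
  cycle 2 → 2: weight = 3, length = 1, mean = 3/1 ≈ 3.000
  cycle 0 → 1 → 0: weight = 10, length = 2, mean = 10/2 ≈ 5.000
  cycle 0 → 2 → 0: weight = 4, length = 2, mean = 4/2 ≈ 2.000
  cycle 1 → 0 → 1: weight = 10, length = 2, mean = 10/2 ≈ 5.000
Minimum mean = 2.000, attained e.g. along the cycle 0 → 2 → 0 with weight 4 and length 2. So λ(A) = 4/2 = 2.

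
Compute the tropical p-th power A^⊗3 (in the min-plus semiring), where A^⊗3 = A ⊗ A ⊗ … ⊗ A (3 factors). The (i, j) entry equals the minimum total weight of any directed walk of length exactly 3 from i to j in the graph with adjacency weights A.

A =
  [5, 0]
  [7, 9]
A^⊗3 =
  [12, 7]
  [14, 12]

Each entry (A^⊗3)_ij equals the minimum over all length-3 walks i = v_0 → v_1 → … → v_3 = j of Σ_t A[v_t][v_{t+1}]. For example, for (i, j) = (0, 1) we minimise over 4 possible intermediate vertex sequences; the minimum is 7, attained along the walk 0 → 1 → 0 → 1.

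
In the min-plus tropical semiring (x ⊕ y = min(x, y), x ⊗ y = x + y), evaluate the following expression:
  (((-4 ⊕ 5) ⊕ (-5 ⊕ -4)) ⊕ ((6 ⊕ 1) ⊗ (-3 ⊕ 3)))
(((-4 ⊕ 5) ⊕ (-5 ⊕ -4)) ⊕ ((6 ⊕ 1) ⊗ (-3 ⊕ 3))) = -5

Expand innermost to outermost. Recall ⊕ takes the minimum of its arguments and ⊗ takes their sum. Working out the expression (((-4 ⊕ 5) ⊕ (-5 ⊕ -4)) ⊕ ((6 ⊕ 1) ⊗ (-3 ⊕ 3))) gives -5.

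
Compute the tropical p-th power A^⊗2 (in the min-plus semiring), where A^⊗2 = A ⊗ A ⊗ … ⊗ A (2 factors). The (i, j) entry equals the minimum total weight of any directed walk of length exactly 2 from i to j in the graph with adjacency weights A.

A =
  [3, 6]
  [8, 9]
A^⊗2 =
  [6, 9]
  [11, 14]

Each entry (A^⊗2)_ij equals the minimum over all length-2 walks i = v_0 → v_1 → … → v_2 = j of Σ_t A[v_t][v_{t+1}]. For example, for (i, j) = (0, 1) we minimise over 2 possible intermediate vertex sequences; the minimum is 9, attained along the walk 0 → 0 → 1.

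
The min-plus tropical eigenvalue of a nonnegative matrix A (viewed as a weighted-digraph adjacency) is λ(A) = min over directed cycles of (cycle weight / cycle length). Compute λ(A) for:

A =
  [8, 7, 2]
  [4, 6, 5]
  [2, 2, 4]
λ(A) = 2

Enumerate directed cycles and compute their means (weight / length). Sample:
  cycle 0 → 0: weight = 8, length = 1, mean = 8/1 ≈ 8.000
  cycle 1 → 1: weight = 6, length = 1, mean = 6/1 ≈ 6.000
  cycle 2 → 2: weight = 4, length = 1, mean = 4/1 ≈ 4.000
  cycle 0 → 1 → 0: weight = 11, length = 2, mean = 11/2 ≈ 5.500
  cycle 0 → 2 → 0: weight = 4, length = 2, mean = 4/2 ≈ 2.000
  cycle 1 → 0 → 1: weight = 11, length = 2, mean = 11/2 ≈ 5.500
Minimum mean = 2.000, attained e.g. along the cycle 0 → 2 → 0 with weight 4 and length 2. So λ(A) = 4/2 = 2.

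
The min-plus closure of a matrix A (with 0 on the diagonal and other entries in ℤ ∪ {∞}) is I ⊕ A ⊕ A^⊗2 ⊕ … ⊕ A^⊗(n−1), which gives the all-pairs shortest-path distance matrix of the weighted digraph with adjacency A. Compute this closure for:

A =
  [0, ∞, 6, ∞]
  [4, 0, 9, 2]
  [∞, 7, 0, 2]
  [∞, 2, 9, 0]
Closure =
  [0, 10, 6, 8]
  [4, 0, 9, 2]
  [8, 4, 0, 2]
  [6, 2, 9, 0]

This is the Floyd-Warshall all-pairs shortest-path computation. For each intermediate vertex k = 0, 1, …, 3, update dist[i][j] ← min(dist[i][j], dist[i][k] + dist[k][j]). The final matrix gives, for each (i, j), the minimum total weight of any directed path from i to j (possibly empty when i = j).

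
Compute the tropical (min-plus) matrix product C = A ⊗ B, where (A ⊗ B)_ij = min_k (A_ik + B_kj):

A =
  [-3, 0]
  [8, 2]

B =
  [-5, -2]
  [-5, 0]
A ⊗ B =
  [-8, -5]
  [-3, 2]

Apply the min-plus product entry-by-entry:
  C[0][0] = min over k of (A[0][0] + B[0][0] = -3 + -5 = -8, A[0][1] + B[1][0] = 0 + -5 = -5) = -8 (attained at k = 0)
  C[0][1] = min over k of (A[0][0] + B[0][1] = -3 + -2 = -5, A[0][1] + B[1][1] = 0 + 0 = 0) = -5 (attained at k = 0)
  C[1][0] = min over k of (A[1][0] + B[0][0] = 8 + -5 = 3, A[1][1] + B[1][0] = 2 + -5 = -3) = -3 (attained at k = 1)
  C[1][1] = min over k of (A[1][0] + B[0][1] = 8 + -2 = 6, A[1][1] + B[1][1] = 2 + 0 = 2) = 2 (attained at k = 1)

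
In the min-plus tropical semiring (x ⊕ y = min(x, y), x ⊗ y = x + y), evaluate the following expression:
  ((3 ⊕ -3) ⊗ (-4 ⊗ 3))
((3 ⊕ -3) ⊗ (-4 ⊗ 3)) = -4

Expand innermost to outermost. Recall ⊕ takes the minimum of its arguments and ⊗ takes their sum. Working out the expression ((3 ⊕ -3) ⊗ (-4 ⊗ 3)) gives -4.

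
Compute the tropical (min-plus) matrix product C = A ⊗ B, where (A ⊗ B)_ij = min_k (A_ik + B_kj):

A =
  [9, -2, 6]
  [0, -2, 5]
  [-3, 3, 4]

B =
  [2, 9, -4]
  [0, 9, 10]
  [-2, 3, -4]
A ⊗ B =
  [-2, 7, 2]
  [-2, 7, -4]
  [-1, 6, -7]

Apply the min-plus product entry-by-entry:
  C[0][0] = min over k of (A[0][0] + B[0][0] = 9 + 2 = 11, A[0][1] + B[1][0] = -2 + 0 = -2, A[0][2] + B[2][0] = 6 + -2 = 4) = -2 (attained at k = 1)
  C[0][1] = min over k of (A[0][0] + B[0][1] = 9 + 9 = 18, A[0][1] + B[1][1] = -2 + 9 = 7, A[0][2] + B[2][1] = 6 + 3 = 9) = 7 (attained at k = 1)
  C[0][2] = min over k of (A[0][0] + B[0][2] = 9 + -4 = 5, A[0][1] + B[1][2] = -2 + 10 = 8, A[0][2] + B[2][2] = 6 + -4 = 2) = 2 (attained at k = 2)
  C[1][0] = min over k of (A[1][0] + B[0][0] = 0 + 2 = 2, A[1][1] + B[1][0] = -2 + 0 = -2, A[1][2] + B[2][0] = 5 + -2 = 3) = -2 (attained at k = 1)
  C[1][1] = min over k of (A[1][0] + B[0][1] = 0 + 9 = 9, A[1][1] + B[1][1] = -2 + 9 = 7, A[1][2] + B[2][1] = 5 + 3 = 8) = 7 (attained at k = 1)
  C[1][2] = min over k of (A[1][0] + B[0][2] = 0 + -4 = -4, A[1][1] + B[1][2] = -2 + 10 = 8, A[1][2] + B[2][2] = 5 + -4 = 1) = -4 (attained at k = 0)
  C[2][0] = min over k of (A[2][0] + B[0][0] = -3 + 2 = -1, A[2][1] + B[1][0] = 3 + 0 = 3, A[2][2] + B[2][0] = 4 + -2 = 2) = -1 (attained at k = 0)
  C[2][1] = min over k of (A[2][0] + B[0][1] = -3 + 9 = 6, A[2][1] + B[1][1] = 3 + 9 = 12, A[2][2] + B[2][1] = 4 + 3 = 7) = 6 (attained at k = 0)
  C[2][2] = min over k of (A[2][0] + B[0][2] = -3 + -4 = -7, A[2][1] + B[1][2] = 3 + 10 = 13, A[2][2] + B[2][2] = 4 + -4 = 0) = -7 (attained at k = 0)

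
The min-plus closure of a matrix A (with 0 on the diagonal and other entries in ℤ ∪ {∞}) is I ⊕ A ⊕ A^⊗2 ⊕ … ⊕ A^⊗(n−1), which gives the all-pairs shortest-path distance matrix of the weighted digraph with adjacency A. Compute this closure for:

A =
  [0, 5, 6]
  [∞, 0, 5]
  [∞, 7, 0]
Closure =
  [0, 5, 6]
  [∞, 0, 5]
  [∞, 7, 0]

This is the Floyd-Warshall all-pairs shortest-path computation. For each intermediate vertex k = 0, 1, …, 2, update dist[i][j] ← min(dist[i][j], dist[i][k] + dist[k][j]). The final matrix gives, for each (i, j), the minimum total weight of any directed path from i to j (possibly empty when i = j).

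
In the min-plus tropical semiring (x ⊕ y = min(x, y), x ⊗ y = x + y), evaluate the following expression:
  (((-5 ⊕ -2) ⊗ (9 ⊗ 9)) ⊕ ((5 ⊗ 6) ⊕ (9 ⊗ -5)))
(((-5 ⊕ -2) ⊗ (9 ⊗ 9)) ⊕ ((5 ⊗ 6) ⊕ (9 ⊗ -5))) = 4

Expand innermost to outermost. Recall ⊕ takes the minimum of its arguments and ⊗ takes their sum. Working out the expression (((-5 ⊕ -2) ⊗ (9 ⊗ 9)) ⊕ ((5 ⊗ 6) ⊕ (9 ⊗ -5))) gives 4.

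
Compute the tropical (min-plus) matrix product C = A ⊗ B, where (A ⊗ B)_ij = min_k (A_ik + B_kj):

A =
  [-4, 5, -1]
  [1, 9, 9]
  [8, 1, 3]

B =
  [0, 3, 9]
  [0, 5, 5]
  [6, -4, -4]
A ⊗ B =
  [-4, -5, -5]
  [1, 4, 5]
  [1, -1, -1]

Apply the min-plus product entry-by-entry:
  C[0][0] = min over k of (A[0][0] + B[0][0] = -4 + 0 = -4, A[0][1] + B[1][0] = 5 + 0 = 5, A[0][2] + B[2][0] = -1 + 6 = 5) = -4 (attained at k = 0)
  C[0][1] = min over k of (A[0][0] + B[0][1] = -4 + 3 = -1, A[0][1] + B[1][1] = 5 + 5 = 10, A[0][2] + B[2][1] = -1 + -4 = -5) = -5 (attained at k = 2)
  C[0][2] = min over k of (A[0][0] + B[0][2] = -4 + 9 = 5, A[0][1] + B[1][2] = 5 + 5 = 10, A[0][2] + B[2][2] = -1 + -4 = -5) = -5 (attained at k = 2)
  C[1][0] = min over k of (A[1][0] + B[0][0] = 1 + 0 = 1, A[1][1] + B[1][0] = 9 + 0 = 9, A[1][2] + B[2][0] = 9 + 6 = 15) = 1 (attained at k = 0)
  C[1][1] = min over k of (A[1][0] + B[0][1] = 1 + 3 = 4, A[1][1] + B[1][1] = 9 + 5 = 14, A[1][2] + B[2][1] = 9 + -4 = 5) = 4 (attained at k = 0)
  C[1][2] = min over k of (A[1][0] + B[0][2] = 1 + 9 = 10, A[1][1] + B[1][2] = 9 + 5 = 14, A[1][2] + B[2][2] = 9 + -4 = 5) = 5 (attained at k = 2)
  C[2][0] = min over k of (A[2][0] + B[0][0] = 8 + 0 = 8, A[2][1] + B[1][0] = 1 + 0 = 1, A[2][2] + B[2][0] = 3 + 6 = 9) = 1 (attained at k = 1)
  C[2][1] = min over k of (A[2][0] + B[0][1] = 8 + 3 = 11, A[2][1] + B[1][1] = 1 + 5 = 6, A[2][2] + B[2][1] = 3 + -4 = -1) = -1 (attained at k = 2)
  C[2][2] = min over k of (A[2][0] + B[0][2] = 8 + 9 = 17, A[2][1] + B[1][2] = 1 + 5 = 6, A[2][2] + B[2][2] = 3 + -4 = -1) = -1 (attained at k = 2)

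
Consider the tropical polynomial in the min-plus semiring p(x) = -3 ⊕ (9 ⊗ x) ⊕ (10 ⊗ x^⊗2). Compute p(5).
p(5) = -3

A tropical monomial a ⊗ x^⊗i evaluates to a + i · x. Evaluating each term at x = 5:
  Term 0 contributes -3 + 0 · 5 = -3
  Term 1 contributes 9 + 1 · 5 = 14
  Term 2 contributes 10 + 2 · 5 = 20
p(5) = ⊕ of these = min[-3, 14, 20] = -3.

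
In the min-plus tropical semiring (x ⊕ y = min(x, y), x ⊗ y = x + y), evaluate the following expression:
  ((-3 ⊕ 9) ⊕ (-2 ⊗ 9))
((-3 ⊕ 9) ⊕ (-2 ⊗ 9)) = -3

Expand innermost to outermost. Recall ⊕ takes the minimum of its arguments and ⊗ takes their sum. Working out the expression ((-3 ⊕ 9) ⊕ (-2 ⊗ 9)) gives -3.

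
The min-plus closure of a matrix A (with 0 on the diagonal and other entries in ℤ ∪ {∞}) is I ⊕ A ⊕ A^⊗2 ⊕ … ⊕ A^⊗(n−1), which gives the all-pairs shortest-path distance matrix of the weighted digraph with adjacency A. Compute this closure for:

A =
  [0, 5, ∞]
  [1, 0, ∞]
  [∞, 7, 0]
Closure =
  [0, 5, ∞]
  [1, 0, ∞]
  [8, 7, 0]

This is the Floyd-Warshall all-pairs shortest-path computation. For each intermediate vertex k = 0, 1, …, 2, update dist[i][j] ← min(dist[i][j], dist[i][k] + dist[k][j]). The final matrix gives, for each (i, j), the minimum total weight of any directed path from i to j (possibly empty when i = j).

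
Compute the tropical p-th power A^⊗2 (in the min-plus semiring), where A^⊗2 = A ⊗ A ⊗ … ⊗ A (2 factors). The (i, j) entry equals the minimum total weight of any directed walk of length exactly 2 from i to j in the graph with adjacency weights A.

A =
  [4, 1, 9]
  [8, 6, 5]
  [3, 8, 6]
A^⊗2 =
  [8, 5, 6]
  [8, 9, 11]
  [7, 4, 12]

Each entry (A^⊗2)_ij equals the minimum over all length-2 walks i = v_0 → v_1 → … → v_2 = j of Σ_t A[v_t][v_{t+1}]. For example, for (i, j) = (0, 2) we minimise over 3 possible intermediate vertex sequences; the minimum is 6, attained along the walk 0 → 1 → 2.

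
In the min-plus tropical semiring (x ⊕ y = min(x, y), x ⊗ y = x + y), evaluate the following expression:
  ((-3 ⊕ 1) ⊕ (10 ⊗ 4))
((-3 ⊕ 1) ⊕ (10 ⊗ 4)) = -3

Expand innermost to outermost. Recall ⊕ takes the minimum of its arguments and ⊗ takes their sum. Working out the expression ((-3 ⊕ 1) ⊕ (10 ⊗ 4)) gives -3.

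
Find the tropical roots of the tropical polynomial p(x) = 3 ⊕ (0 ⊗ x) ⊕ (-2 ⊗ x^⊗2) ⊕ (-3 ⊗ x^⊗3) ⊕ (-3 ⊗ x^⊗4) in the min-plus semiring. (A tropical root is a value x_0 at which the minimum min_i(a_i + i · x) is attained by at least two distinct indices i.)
Roots: {0, 1, 2, 3}

Each tropical root is a break point of the lower envelope of the lines y = a_i + i · x (there are 5 lines, with slopes 0, 1, ..., 4). Only the lines that attain the minimum somewhere contribute to roots; other lines are dominated. Here the surviving (envelope) indices are i = 4, i = 3, i = 2, i = 1, i = 0.
Intersections between consecutive envelope lines give the roots: for adjacent envelope indices i < j the intersection is x = (a_i − a_j) / (j − i). Reading off the sorted break points: {0, 1, 2, 3}.
Verification: at each break x_0, at least two indices attain the minimum of min_i(a_i + i · x_0).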